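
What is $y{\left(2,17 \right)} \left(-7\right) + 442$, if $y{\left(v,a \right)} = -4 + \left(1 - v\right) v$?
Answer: $484$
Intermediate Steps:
$y{\left(v,a \right)} = -4 + v \left(1 - v\right)$
$y{\left(2,17 \right)} \left(-7\right) + 442 = \left(-4 + 2 - 2^{2}\right) \left(-7\right) + 442 = \left(-4 + 2 - 4\right) \left(-7\right) + 442 = \left(-6\right) \left(-7\right) + 442 = 42 + 442 = 484$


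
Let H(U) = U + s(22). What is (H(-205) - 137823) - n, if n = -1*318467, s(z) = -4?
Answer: 180435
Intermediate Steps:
n = -318467
H(U) = -4 + U (H(U) = U - 4 = -4 + U)
(H(-205) - 137823) - n = ((-4 - 205) - 137823) - 1*(-318467) = (-209 - 137823) + 318467 = -138032 + 318467 = 180435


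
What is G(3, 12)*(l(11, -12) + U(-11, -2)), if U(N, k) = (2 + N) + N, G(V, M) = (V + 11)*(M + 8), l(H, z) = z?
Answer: -8960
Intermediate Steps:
G(V, M) = (8 + M)*(11 + V) (G(V, M) = (11 + V)*(8 + M) = (8 + M)*(11 + V))
U(N, k) = 2 + 2*N
G(3, 12)*(l(11, -12) + U(-11, -2)) = (88 + 8*3 + 11*12 + 12*3)*(-12 + (2 + 2*(-11))) = (88 + 24 + 132 + 36)*(-12 + (2 - 22)) = 280*(-12 - 20) = 280*(-32) = -8960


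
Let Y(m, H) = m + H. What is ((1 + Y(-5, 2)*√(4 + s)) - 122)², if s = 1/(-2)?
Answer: 29345/2 + 363*√14 ≈ 16031.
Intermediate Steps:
s = -½ ≈ -0.50000
Y(m, H) = H + m
((1 + Y(-5, 2)*√(4 + s)) - 122)² = ((1 + (2 - 5)*√(4 - ½)) - 122)² = ((1 - 3*√14/2) - 122)² = (-121 - 3*√14/2)²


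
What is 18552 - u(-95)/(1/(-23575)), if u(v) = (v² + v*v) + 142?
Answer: 428894952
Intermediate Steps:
u(v) = 142 + 2*v² (u(v) = (v² + v²) + 142 = 2*v² + 142 = 142 + 2*v²)
18552 - u(-95)/(1/(-23575)) = 18552 - (142 + 2*(-95)²)/(1/(-23575)) = 18552 - (142 + 2*9025)/(-1/23575) = 18552 - (142 + 18050)*(-23575) = 18552 - 18192*(-23575) = 18552 - 1*(-428876400) = 18552 + 428876400 = 428894952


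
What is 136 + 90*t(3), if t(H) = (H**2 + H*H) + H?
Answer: 2026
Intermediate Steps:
t(H) = H + 2*H**2 (t(H) = (H**2 + H**2) + H = 2*H**2 + H = H + 2*H**2)
136 + 90*t(3) = 136 + 90*(3*(1 + 2*3)) = 136 + 90*(3*(1 + 6)) = 136 + 90*(3*7) = 136 + 90*21 = 136 + 1890 = 2026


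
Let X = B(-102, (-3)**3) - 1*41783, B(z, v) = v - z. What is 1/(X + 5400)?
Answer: -1/36308 ≈ -2.7542e-5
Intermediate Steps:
X = -41708 (X = ((-3)**3 - 1*(-102)) - 1*41783 = (-27 + 102) - 41783 = 75 - 41783 = -41708)
1/(X + 5400) = 1/(-41708 + 5400) = 1/(-36308) = -1/36308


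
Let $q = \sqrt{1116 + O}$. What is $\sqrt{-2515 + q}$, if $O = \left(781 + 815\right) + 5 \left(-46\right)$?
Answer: $\sqrt{-2515 + \sqrt{2482}} \approx 49.651 i$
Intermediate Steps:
$O = 1366$ ($O = 1596 - 230 = 1366$)
$q = \sqrt{2482}$ ($q = \sqrt{1116 + 1366} = \sqrt{2482} \approx 49.82$)
$\sqrt{-2515 + q} = \sqrt{-2515 + \sqrt{2482}}$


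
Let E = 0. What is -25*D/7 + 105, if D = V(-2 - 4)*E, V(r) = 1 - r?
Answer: 105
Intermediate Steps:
D = 0 (D = (1 - (-2 - 4))*0 = (1 - 1*(-6))*0 = (1 + 6)*0 = 7*0 = 0)
-25*D/7 + 105 = -0/7 + 105 = -25*0 + 105 = 0 + 105 = 105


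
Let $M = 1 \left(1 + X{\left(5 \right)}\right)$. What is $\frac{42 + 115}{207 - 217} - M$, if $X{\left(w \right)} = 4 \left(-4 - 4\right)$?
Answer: $\frac{153}{10} \approx 15.3$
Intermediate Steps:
$X{\left(w \right)} = -32$ ($X{\left(w \right)} = 4 \left(-8\right) = -32$)
$M = -31$ ($M = 1 \left(1 - 32\right) = 1 \left(-31\right) = -31$)
$\frac{42 + 115}{207 - 217} - M = \frac{42 + 115}{207 - 217} - -31 = \frac{157}{-10} + 31 = 157 \left(- \frac{1}{10}\right) + 31 = - \frac{157}{10} + 31 = \frac{153}{10}$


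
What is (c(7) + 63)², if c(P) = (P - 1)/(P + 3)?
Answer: 101124/25 ≈ 4045.0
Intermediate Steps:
c(P) = (-1 + P)/(3 + P)
(c(7) + 63)² = ((-1 + 7)/(3 + 7) + 63)² = (6/10 + 63)² = ((⅒)*6 + 63)² = (⅗ + 63)² = (318/5)² = 101124/25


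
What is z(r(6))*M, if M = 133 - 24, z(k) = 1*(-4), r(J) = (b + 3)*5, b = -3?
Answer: -436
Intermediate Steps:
r(J) = 0 (r(J) = (-3 + 3)*5 = 0*5 = 0)
z(k) = -4
M = 109
z(r(6))*M = -4*109 = -436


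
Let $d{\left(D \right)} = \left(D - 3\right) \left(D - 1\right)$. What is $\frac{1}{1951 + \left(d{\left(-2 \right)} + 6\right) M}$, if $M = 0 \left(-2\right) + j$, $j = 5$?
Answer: $\frac{1}{2056} \approx 0.00048638$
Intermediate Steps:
$d{\left(D \right)} = \left(-1 + D\right) \left(-3 + D\right)$ ($d{\left(D \right)} = \left(-3 + D\right) \left(-1 + D\right) = \left(-1 + D\right) \left(-3 + D\right)$)
$M = 5$ ($M = 0 \left(-2\right) + 5 = 0 + 5 = 5$)
$\frac{1}{1951 + \left(d{\left(-2 \right)} + 6\right) M} = \frac{1}{1951 + \left(\left(3 + \left(-2\right)^{2} - -8\right) + 6\right) 5} = \frac{1}{1951 + \left(\left(3 + 4 + 8\right) + 6\right) 5} = \frac{1}{1951 + \left(15 + 6\right) 5} = \frac{1}{1951 + 21 \cdot 5} = \frac{1}{1951 + 105} = \frac{1}{2056}$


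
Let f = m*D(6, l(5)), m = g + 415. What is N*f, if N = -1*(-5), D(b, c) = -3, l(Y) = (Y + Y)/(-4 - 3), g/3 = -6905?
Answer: 304500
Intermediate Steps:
g = -20715 (g = 3*(-6905) = -20715)
l(Y) = -2*Y/7 (l(Y) = (2*Y)/(-7) = (2*Y)*(-⅐) = -2*Y/7)
N = 5
m = -20300 (m = -20715 + 415 = -20300)
f = 60900 (f = -20300*(-3) = 60900)
N*f = 5*60900 = 304500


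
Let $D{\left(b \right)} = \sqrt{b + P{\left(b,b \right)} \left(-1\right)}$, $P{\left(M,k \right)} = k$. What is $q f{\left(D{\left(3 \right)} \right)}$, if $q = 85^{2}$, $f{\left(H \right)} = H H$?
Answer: $0$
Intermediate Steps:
$D{\left(b \right)} = 0$ ($D{\left(b \right)} = \sqrt{b + b \left(-1\right)} = \sqrt{b - b} = \sqrt{0} = 0$)
$f{\left(H \right)} = H^{2}$
$q = 7225$
$q f{\left(D{\left(3 \right)} \right)} = 7225 \cdot 0^{2} = 7225 \cdot 0 = 0$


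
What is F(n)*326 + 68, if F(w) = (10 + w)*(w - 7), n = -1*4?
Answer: -21448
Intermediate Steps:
n = -4
F(w) = (-7 + w)*(10 + w) (F(w) = (10 + w)*(-7 + w) = (-7 + w)*(10 + w))
F(n)*326 + 68 = (-70 + (-4)² + 3*(-4))*326 + 68 = (-70 + 16 - 12)*326 + 68 = -66*326 + 68 = -21516 + 68 = -21448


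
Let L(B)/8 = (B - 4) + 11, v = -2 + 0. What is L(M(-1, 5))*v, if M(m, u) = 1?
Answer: -128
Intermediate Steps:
v = -2
L(B) = 56 + 8*B (L(B) = 8*((B - 4) + 11) = 8*((-4 + B) + 11) = 8*(7 + B) = 56 + 8*B)
L(M(-1, 5))*v = (56 + 8*1)*(-2) = (56 + 8)*(-2) = 64*(-2) = -128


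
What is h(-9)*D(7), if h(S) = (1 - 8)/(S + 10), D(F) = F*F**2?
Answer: -2401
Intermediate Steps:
D(F) = F**3
h(S) = -7/(10 + S)
h(-9)*D(7) = -7/(10 - 9)*7**3 = -7/1*343 = -7*1*343 = -7*343 = -2401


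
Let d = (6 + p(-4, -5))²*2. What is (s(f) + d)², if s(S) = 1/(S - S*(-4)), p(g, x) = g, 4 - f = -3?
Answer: 78961/1225 ≈ 64.458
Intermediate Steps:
f = 7 (f = 4 - 1*(-3) = 4 + 3 = 7)
s(S) = 1/(5*S) (s(S) = 1/(S + 4*S) = 1/(5*S))
d = 8 (d = (6 - 4)²*2 = 2²*2 = 4*2 = 8)
(s(f) + d)² = ((⅕)/7 + 8)² = ((⅕)*(⅐) + 8)² = (1/35 + 8)² = (281/35)² = 78961/1225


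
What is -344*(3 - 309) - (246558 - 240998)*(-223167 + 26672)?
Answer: 1092617464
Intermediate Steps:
-344*(3 - 309) - (246558 - 240998)*(-223167 + 26672) = -344*(-306) - 5560*(-196495) = 105264 - 1*(-1092512200) = 105264 + 1092512200 = 1092617464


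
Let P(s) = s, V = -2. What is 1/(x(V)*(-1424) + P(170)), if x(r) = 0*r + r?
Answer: 1/3018 ≈ 0.00033135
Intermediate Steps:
x(r) = r (x(r) = 0 + r = r)
1/(x(V)*(-1424) + P(170)) = 1/(-2*(-1424) + 170) = 1/(2848 + 170) = 1/3018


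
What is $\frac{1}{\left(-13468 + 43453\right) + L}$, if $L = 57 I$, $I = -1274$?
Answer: $- \frac{1}{42633} \approx -2.3456 \cdot 10^{-5}$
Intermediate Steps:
$L = -72618$ ($L = 57 \left(-1274\right) = -72618$)
$\frac{1}{\left(-13468 + 43453\right) + L} = \frac{1}{\left(-13468 + 43453\right) - 72618} = \frac{1}{29985 - 72618} = \frac{1}{-42633} = - \frac{1}{42633}$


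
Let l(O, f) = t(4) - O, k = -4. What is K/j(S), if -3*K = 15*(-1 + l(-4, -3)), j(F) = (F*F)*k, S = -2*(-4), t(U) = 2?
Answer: 25/256 ≈ 0.097656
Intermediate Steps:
S = 8
l(O, f) = 2 - O
j(F) = -4*F² (j(F) = (F*F)*(-4) = F²*(-4) = -4*F²)
K = -25 (K = -5*(-1 + (2 - 1*(-4))) = -5*(-1 + (2 + 4)) = -5*(-1 + 6) = -5*5 = -⅓*75 = -25)
K/j(S) = -25/((-4*8²)) = -25/((-4*64)) = -25/(-256) = -25*(-1/256) = 25/256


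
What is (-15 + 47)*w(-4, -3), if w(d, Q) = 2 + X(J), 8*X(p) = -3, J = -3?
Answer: 52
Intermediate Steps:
X(p) = -3/8 (X(p) = (1/8)*(-3) = -3/8)
w(d, Q) = 13/8 (w(d, Q) = 2 - 3/8 = 13/8)
(-15 + 47)*w(-4, -3) = (-15 + 47)*(13/8) = 32*(13/8) = 52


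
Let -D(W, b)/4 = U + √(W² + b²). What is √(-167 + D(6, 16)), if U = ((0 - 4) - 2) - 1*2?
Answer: √(-135 - 8*√73) ≈ 14.26*I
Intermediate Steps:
U = -8 (U = (-4 - 2) - 2 = -6 - 2 = -8)
D(W, b) = 32 - 4*√(W² + b²) (D(W, b) = -4*(-8 + √(W² + b²)) = 32 - 4*√(W² + b²))
√(-167 + D(6, 16)) = √(-167 + (32 - 4*√(6² + 16²))) = √(-167 + (32 - 4*√(36 + 256))) = √(-167 + (32 - 8*√73)) = √(-135 - 8*√73)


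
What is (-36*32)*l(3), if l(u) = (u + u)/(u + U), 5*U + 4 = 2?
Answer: -34560/13 ≈ -2658.5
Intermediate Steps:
U = -⅖ (U = -⅘ + (⅕)*2 = -⅘ + ⅖ = -⅖ ≈ -0.40000)
l(u) = 2*u/(-⅖ + u) (l(u) = (u + u)/(u - ⅖) = (2*u)/(-⅖ + u) = 2*u/(-⅖ + u))
(-36*32)*l(3) = (-36*32)*(10*3/(-2 + 5*3)) = -11520*3/(-2 + 15) = -11520*3/13 = -1152*30/13 = -34560/13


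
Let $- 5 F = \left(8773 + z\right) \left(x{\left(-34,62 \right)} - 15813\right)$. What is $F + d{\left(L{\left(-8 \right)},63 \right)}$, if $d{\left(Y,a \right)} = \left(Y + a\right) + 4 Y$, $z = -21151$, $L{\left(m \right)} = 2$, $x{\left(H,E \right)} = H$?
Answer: $- \frac{196153801}{5} \approx -3.9231 \cdot 10^{7}$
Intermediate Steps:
$d{\left(Y,a \right)} = a + 5 Y$
$F = - \frac{196154166}{5}$ ($F = - \frac{\left(8773 - 21151\right) \left(-34 - 15813\right)}{5} = - \frac{\left(-12378\right) \left(-15847\right)}{5} = \left(- \frac{1}{5}\right) 196154166 = - \frac{196154166}{5} \approx -3.9231 \cdot 10^{7}$)
$F + d{\left(L{\left(-8 \right)},63 \right)} = - \frac{196154166}{5} + \left(63 + 5 \cdot 2\right) = - \frac{196154166}{5} + \left(63 + 10\right) = - \frac{196154166}{5} + 73 = - \frac{196153801}{5}$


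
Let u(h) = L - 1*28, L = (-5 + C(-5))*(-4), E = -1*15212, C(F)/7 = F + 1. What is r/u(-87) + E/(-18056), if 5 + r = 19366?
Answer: 43895533/234728 ≈ 187.01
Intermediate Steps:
r = 19361 (r = -5 + 19366 = 19361)
C(F) = 7 + 7*F (C(F) = 7*(F + 1) = 7*(1 + F) = 7 + 7*F)
E = -15212
L = 132 (L = (-5 + (7 + 7*(-5)))*(-4) = (-5 + (7 - 35))*(-4) = (-5 - 28)*(-4) = -33*(-4) = 132)
u(h) = 104 (u(h) = 132 - 1*28 = 132 - 28 = 104)
r/u(-87) + E/(-18056) = 19361/104 - 15212/(-18056) = 19361*(1/104) - 15212*(-1/18056) = 19361/104 + 3803/4514 = 43895533/234728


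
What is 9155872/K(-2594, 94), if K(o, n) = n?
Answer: 4577936/47 ≈ 97403.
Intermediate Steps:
9155872/K(-2594, 94) = 9155872/94 = 9155872*(1/94) = 4577936/47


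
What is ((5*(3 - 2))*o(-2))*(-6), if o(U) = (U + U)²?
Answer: -480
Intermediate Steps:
o(U) = 4*U² (o(U) = (2*U)² = 4*U²)
((5*(3 - 2))*o(-2))*(-6) = ((5*(3 - 2))*(4*(-2)²))*(-6) = ((5*1)*(4*4))*(-6) = (5*16)*(-6) = 80*(-6) = -480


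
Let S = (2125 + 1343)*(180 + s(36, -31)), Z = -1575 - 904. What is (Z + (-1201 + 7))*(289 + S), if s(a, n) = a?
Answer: -2752461721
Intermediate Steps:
Z = -2479
S = 749088 (S = (2125 + 1343)*(180 + 36) = 3468*216 = 749088)
(Z + (-1201 + 7))*(289 + S) = (-2479 + (-1201 + 7))*(289 + 749088) = (-2479 - 1194)*749377 = -3673*749377 = -2752461721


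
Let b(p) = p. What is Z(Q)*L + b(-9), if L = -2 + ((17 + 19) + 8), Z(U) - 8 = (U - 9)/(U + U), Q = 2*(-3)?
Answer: 759/2 ≈ 379.50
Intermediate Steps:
Q = -6
Z(U) = 8 + (-9 + U)/(2*U) (Z(U) = 8 + (U - 9)/(U + U) = 8 + (-9 + U)/((2*U)) = 8 + (-9 + U)*(1/(2*U)) = 8 + (-9 + U)/(2*U))
L = 42 (L = -2 + (36 + 8) = -2 + 44 = 42)
Z(Q)*L + b(-9) = ((½)*(-9 + 17*(-6))/(-6))*42 - 9 = ((½)*(-⅙)*(-9 - 102))*42 - 9 = ((½)*(-⅙)*(-111))*42 - 9 = (37/4)*42 - 9 = 777/2 - 9 = 759/2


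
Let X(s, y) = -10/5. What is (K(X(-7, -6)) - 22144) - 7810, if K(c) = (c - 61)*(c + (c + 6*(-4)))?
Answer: -28190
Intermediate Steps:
X(s, y) = -2 (X(s, y) = -10*⅕ = -2)
K(c) = (-61 + c)*(-24 + 2*c) (K(c) = (-61 + c)*(c + (c - 24)) = (-61 + c)*(c + (-24 + c)) = (-61 + c)*(-24 + 2*c))
(K(X(-7, -6)) - 22144) - 7810 = ((1464 - 146*(-2) + 2*(-2)²) - 22144) - 7810 = ((1464 + 292 + 2*4) - 22144) - 7810 = ((1464 + 292 + 8) - 22144) - 7810 = (1764 - 22144) - 7810 = -20380 - 7810 = -28190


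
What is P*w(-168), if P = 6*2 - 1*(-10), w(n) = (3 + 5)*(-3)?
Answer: -528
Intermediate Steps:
w(n) = -24 (w(n) = 8*(-3) = -24)
P = 22 (P = 12 + 10 = 22)
P*w(-168) = 22*(-24) = -528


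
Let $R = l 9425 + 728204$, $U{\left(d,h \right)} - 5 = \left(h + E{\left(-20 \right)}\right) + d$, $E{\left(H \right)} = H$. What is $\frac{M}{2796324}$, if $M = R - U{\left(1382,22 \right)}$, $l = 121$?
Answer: $\frac{466810}{699081} \approx 0.66775$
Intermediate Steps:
$U{\left(d,h \right)} = -15 + d + h$ ($U{\left(d,h \right)} = 5 + \left(\left(h - 20\right) + d\right) = 5 + \left(\left(-20 + h\right) + d\right) = 5 + \left(-20 + d + h\right) = -15 + d + h$)
$R = 1868629$ ($R = 121 \cdot 9425 + 728204 = 1140425 + 728204 = 1868629$)
$M = 1867240$ ($M = 1868629 - \left(-15 + 1382 + 22\right) = 1868629 - 1389 = 1867240$)
$\frac{M}{2796324} = \frac{1867240}{2796324} = 1867240 \cdot \frac{1}{2796324} = \frac{466810}{699081}$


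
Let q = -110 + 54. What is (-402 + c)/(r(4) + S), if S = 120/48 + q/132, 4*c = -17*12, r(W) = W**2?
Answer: -29898/1193 ≈ -25.061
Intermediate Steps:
q = -56
c = -51 (c = (-17*12)/4 = (1/4)*(-204) = -51)
S = 137/66 (S = 120/48 - 56/132 = 120*(1/48) - 56*1/132 = 5/2 - 14/33 = 137/66 ≈ 2.0758)
(-402 + c)/(r(4) + S) = (-402 - 51)/(4**2 + 137/66) = -453/(16 + 137/66) = -453/1193/66 = -453*66/1193 = -29898/1193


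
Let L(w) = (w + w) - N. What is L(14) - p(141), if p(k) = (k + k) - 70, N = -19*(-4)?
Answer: -260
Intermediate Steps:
N = 76
p(k) = -70 + 2*k (p(k) = 2*k - 70 = -70 + 2*k)
L(w) = -76 + 2*w (L(w) = (w + w) - 1*76 = 2*w - 76 = -76 + 2*w)
L(14) - p(141) = (-76 + 2*14) - (-70 + 2*141) = (-76 + 28) - (-70 + 282) = -48 - 1*212 = -48 - 212 = -260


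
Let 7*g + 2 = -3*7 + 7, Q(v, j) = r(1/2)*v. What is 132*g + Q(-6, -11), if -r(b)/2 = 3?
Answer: -1860/7 ≈ -265.71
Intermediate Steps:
r(b) = -6 (r(b) = -2*3 = -6)
Q(v, j) = -6*v
g = -16/7 (g = -2/7 + (-3*7 + 7)/7 = -2/7 + (-21 + 7)/7 = -2/7 + (⅐)*(-14) = -2/7 - 2 = -16/7 ≈ -2.2857)
132*g + Q(-6, -11) = 132*(-16/7) - 6*(-6) = -2112/7 + 36 = -1860/7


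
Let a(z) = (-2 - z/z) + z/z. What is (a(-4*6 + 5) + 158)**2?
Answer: 24336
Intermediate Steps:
a(z) = -2 (a(z) = (-2 - 1*1) + 1 = (-2 - 1) + 1 = -3 + 1 = -2)
(a(-4*6 + 5) + 158)**2 = (-2 + 158)**2 = 156**2 = 24336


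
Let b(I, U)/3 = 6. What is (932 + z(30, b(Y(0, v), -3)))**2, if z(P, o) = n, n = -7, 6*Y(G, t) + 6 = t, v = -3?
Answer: 855625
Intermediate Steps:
Y(G, t) = -1 + t/6
b(I, U) = 18 (b(I, U) = 3*6 = 18)
z(P, o) = -7
(932 + z(30, b(Y(0, v), -3)))**2 = (932 - 7)**2 = 925**2 = 855625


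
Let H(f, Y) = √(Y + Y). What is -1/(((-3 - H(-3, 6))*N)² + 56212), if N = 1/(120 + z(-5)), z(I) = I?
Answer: -9831514210225/552649092396645409 + 158700*√3/552649092396645409 ≈ -1.7790e-5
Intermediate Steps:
H(f, Y) = √2*√Y (H(f, Y) = √(2*Y) = √2*√Y)
N = 1/115 (N = 1/(120 - 5) = 1/115 ≈ 0.0086956)
-1/(((-3 - H(-3, 6))*N)² + 56212) = -1/(((-3 - √2*√6)*(1/115))² + 56212) = -1/(((-3 - 2*√3)*(1/115))² + 56212) = -1/((-3/115 - 2*√3/115)² + 56212) = -1/(56212 + (-3/115 - 2*√3/115)²)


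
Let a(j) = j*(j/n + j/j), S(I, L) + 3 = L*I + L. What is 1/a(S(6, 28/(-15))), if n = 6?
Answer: 1350/36391 ≈ 0.037097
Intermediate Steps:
S(I, L) = -3 + L + I*L (S(I, L) = -3 + (L*I + L) = -3 + (I*L + L) = -3 + (L + I*L) = -3 + L + I*L)
a(j) = j*(1 + j/6) (a(j) = j*(j/6 + j/j) = j*(j*(⅙) + 1) = j*(j/6 + 1) = j*(1 + j/6))
1/a(S(6, 28/(-15))) = 1/((-3 + 28/(-15) + 6*(28/(-15)))*(6 + (-3 + 28/(-15) + 6*(28/(-15))))/6) = 1/((-3 + 28*(-1/15) + 6*(28*(-1/15)))*(6 + (-3 + 28*(-1/15) + 6*(28*(-1/15))))/6) = 1/((-3 - 28/15 + 6*(-28/15))*(6 + (-3 - 28/15 + 6*(-28/15)))/6) = 1/((-3 - 28/15 - 56/5)*(6 + (-3 - 28/15 - 56/5))/6) = 1/((⅙)*(-241/15)*(6 - 241/15)) = 1/((⅙)*(-241/15)*(-151/15)) = 1/(36391/1350) = 1350/36391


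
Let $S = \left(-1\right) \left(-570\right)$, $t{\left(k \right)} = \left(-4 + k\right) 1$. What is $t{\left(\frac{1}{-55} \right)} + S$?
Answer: $\frac{31129}{55} \approx 565.98$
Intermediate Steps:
$t{\left(k \right)} = -4 + k$
$S = 570$
$t{\left(\frac{1}{-55} \right)} + S = \left(-4 + \frac{1}{-55}\right) + 570 = \left(-4 - \frac{1}{55}\right) + 570 = - \frac{221}{55} + 570 = \frac{31129}{55}$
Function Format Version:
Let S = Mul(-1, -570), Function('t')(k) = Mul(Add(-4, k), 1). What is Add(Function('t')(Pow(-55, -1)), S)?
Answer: Rational(31129, 55) ≈ 565.98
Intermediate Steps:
Function('t')(k) = Add(-4, k)
S = 570
Add(Function('t')(Pow(-55, -1)), S) = Add(Add(-4, Pow(-55, -1)), 570) = Add(Add(-4, Rational(-1, 55)), 570) = Add(Rational(-221, 55), 570) = Rational(31129, 55)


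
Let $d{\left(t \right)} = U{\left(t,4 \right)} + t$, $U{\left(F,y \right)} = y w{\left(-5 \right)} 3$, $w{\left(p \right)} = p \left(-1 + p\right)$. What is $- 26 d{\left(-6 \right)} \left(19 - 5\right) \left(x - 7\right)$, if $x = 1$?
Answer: $773136$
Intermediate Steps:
$U{\left(F,y \right)} = 90 y$ ($U{\left(F,y \right)} = y \left(- 5 \left(-1 - 5\right)\right) 3 = y \left(\left(-5\right) \left(-6\right)\right) 3 = y 30 \cdot 3 = 30 y 3 = 90 y$)
$d{\left(t \right)} = 360 + t$ ($d{\left(t \right)} = 90 \cdot 4 + t = 360 + t$)
$- 26 d{\left(-6 \right)} \left(19 - 5\right) \left(x - 7\right) = - 26 \left(360 - 6\right) \left(19 - 5\right) \left(1 - 7\right) = \left(-26\right) 354 \cdot 14 \left(-6\right) = \left(-9204\right) \left(-84\right) = 773136$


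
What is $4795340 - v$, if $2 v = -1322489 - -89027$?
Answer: $5412071$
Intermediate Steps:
$v = -616731$ ($v = \frac{-1322489 - -89027}{2} = \frac{-1322489 + 89027}{2} = \frac{1}{2} \left(-1233462\right) = -616731$)
$4795340 - v = 4795340 - -616731 = 4795340 + 616731 = 5412071$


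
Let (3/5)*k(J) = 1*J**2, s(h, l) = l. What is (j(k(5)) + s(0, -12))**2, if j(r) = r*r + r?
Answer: 252555664/81 ≈ 3.1180e+6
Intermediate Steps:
k(J) = 5*J**2/3 (k(J) = 5*(1*J**2)/3 = 5*J**2/3)
j(r) = r + r**2 (j(r) = r**2 + r = r + r**2)
(j(k(5)) + s(0, -12))**2 = (((5/3)*5**2)*(1 + (5/3)*5**2) - 12)**2 = (((5/3)*25)*(1 + (5/3)*25) - 12)**2 = (125*(1 + 125/3)/3 - 12)**2 = ((125/3)*(128/3) - 12)**2 = (16000/9 - 12)**2 = (15892/9)**2 = 252555664/81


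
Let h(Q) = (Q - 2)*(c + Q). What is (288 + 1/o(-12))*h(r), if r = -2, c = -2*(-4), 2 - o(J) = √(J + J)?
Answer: -48396/7 - 12*I*√6/7 ≈ -6913.7 - 4.1991*I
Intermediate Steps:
o(J) = 2 - √2*√J (o(J) = 2 - √(J + J) = 2 - √(2*J) = 2 - √2*√J)
c = 8
h(Q) = (-2 + Q)*(8 + Q) (h(Q) = (Q - 2)*(8 + Q) = (-2 + Q)*(8 + Q))
(288 + 1/o(-12))*h(r) = (288 + 1/(2 - √2*√(-12)))*(-16 + (-2)² + 6*(-2)) = (288 + 1/(2 - √2*2*I*√3))*(-16 + 4 - 12) = (288 + 1/(2 - 2*I*√6))*(-24) = -6912 - 24/(2 - 2*I*√6)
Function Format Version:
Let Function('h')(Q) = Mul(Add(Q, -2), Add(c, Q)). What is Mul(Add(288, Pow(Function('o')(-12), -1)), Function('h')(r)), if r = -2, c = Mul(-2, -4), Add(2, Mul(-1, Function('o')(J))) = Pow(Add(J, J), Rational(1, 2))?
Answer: Add(Rational(-48396, 7), Mul(Rational(-12, 7), I, Pow(6, Rational(1, 2)))) ≈ Add(-6913.7, Mul(-4.1991, I))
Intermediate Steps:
Function('o')(J) = Add(2, Mul(-1, Pow(2, Rational(1, 2)), Pow(J, Rational(1, 2)))) (Function('o')(J) = Add(2, Mul(-1, Pow(Add(J, J), Rational(1, 2)))) = Add(2, Mul(-1, Pow(Mul(2, J), Rational(1, 2)))) = Add(2, Mul(-1, Mul(Pow(2, Rational(1, 2)), Pow(J, Rational(1, 2))))) = Add(2, Mul(-1, Pow(2, Rational(1, 2)), Pow(J, Rational(1, 2)))))
c = 8
Function('h')(Q) = Mul(Add(-2, Q), Add(8, Q)) (Function('h')(Q) = Mul(Add(Q, -2), Add(8, Q)) = Mul(Add(-2, Q), Add(8, Q)))
Mul(Add(288, Pow(Function('o')(-12), -1)), Function('h')(r)) = Mul(Add(288, Pow(Add(2, Mul(-1, Pow(2, Rational(1, 2)), Pow(-12, Rational(1, 2)))), -1)), Add(-16, Pow(-2, 2), Mul(6, -2))) = Mul(Add(288, Pow(Add(2, Mul(-1, Pow(2, Rational(1, 2)), Mul(2, I, Pow(3, Rational(1, 2))))), -1)), Add(-16, 4, -12)) = Mul(Add(288, Pow(Add(2, Mul(-2, I, Pow(6, Rational(1, 2)))), -1)), -24) = Add(-6912, Mul(-24, Pow(Add(2, Mul(-2, I, Pow(6, Rational(1, 2)))), -1)))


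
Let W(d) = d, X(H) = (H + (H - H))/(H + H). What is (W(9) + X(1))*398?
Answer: 3781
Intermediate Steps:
X(H) = ½ (X(H) = (H + 0)/((2*H)) = H*(1/(2*H)) = ½)
(W(9) + X(1))*398 = (9 + ½)*398 = (19/2)*398 = 3781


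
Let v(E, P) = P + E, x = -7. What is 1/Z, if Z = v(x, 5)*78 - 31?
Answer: -1/187 ≈ -0.0053476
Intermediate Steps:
v(E, P) = E + P
Z = -187 (Z = (-7 + 5)*78 - 31 = -2*78 - 31 = -156 - 31 = -187)
1/Z = 1/(-187) = -1/187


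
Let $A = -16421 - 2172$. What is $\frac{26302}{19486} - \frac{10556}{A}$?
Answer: $\frac{347363651}{181151599} \approx 1.9175$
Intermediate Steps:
$A = -18593$ ($A = -16421 - 2172 = -18593$)
$\frac{26302}{19486} - \frac{10556}{A} = \frac{26302}{19486} - \frac{10556}{-18593} = 26302 \cdot \frac{1}{19486} - - \frac{10556}{18593} = \frac{13151}{9743} + \frac{10556}{18593} = \frac{347363651}{181151599}$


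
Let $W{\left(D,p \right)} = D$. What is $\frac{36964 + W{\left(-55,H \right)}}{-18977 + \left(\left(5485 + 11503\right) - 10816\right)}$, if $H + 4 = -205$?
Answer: $- \frac{36909}{12805} \approx -2.8824$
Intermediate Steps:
$H = -209$ ($H = -4 - 205 = -209$)
$\frac{36964 + W{\left(-55,H \right)}}{-18977 + \left(\left(5485 + 11503\right) - 10816\right)} = \frac{36964 - 55}{-18977 + \left(\left(5485 + 11503\right) - 10816\right)} = \frac{36909}{-18977 + \left(16988 - 10816\right)} = \frac{36909}{-18977 + 6172} = \frac{36909}{-12805} = 36909 \left(- \frac{1}{12805}\right) = - \frac{36909}{12805}$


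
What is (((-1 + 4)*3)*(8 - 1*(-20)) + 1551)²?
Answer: 3250809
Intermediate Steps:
(((-1 + 4)*3)*(8 - 1*(-20)) + 1551)² = ((3*3)*(8 + 20) + 1551)² = (9*28 + 1551)² = (252 + 1551)² = 1803² = 3250809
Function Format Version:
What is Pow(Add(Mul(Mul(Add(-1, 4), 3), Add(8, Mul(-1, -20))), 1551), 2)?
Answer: 3250809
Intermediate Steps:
Pow(Add(Mul(Mul(Add(-1, 4), 3), Add(8, Mul(-1, -20))), 1551), 2) = Pow(Add(Mul(Mul(3, 3), Add(8, 20)), 1551), 2) = Pow(Add(Mul(9, 28), 1551), 2) = Pow(Add(252, 1551), 2) = Pow(1803, 2) = 3250809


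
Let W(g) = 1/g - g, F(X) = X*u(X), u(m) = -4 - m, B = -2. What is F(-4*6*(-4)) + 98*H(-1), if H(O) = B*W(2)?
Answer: -9306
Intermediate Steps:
F(X) = X*(-4 - X)
H(O) = 3 (H(O) = -2*(1/2 - 1*2) = -2*(½ - 2) = -2*(-3/2) = 3)
F(-4*6*(-4)) + 98*H(-1) = --4*6*(-4)*(4 - 4*6*(-4)) + 98*3 = -(-24*(-4))*(4 - 24*(-4)) + 294 = -1*96*(4 + 96) + 294 = -1*96*100 + 294 = -9600 + 294 = -9306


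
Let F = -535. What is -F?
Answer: 535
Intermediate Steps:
-F = -1*(-535) = 535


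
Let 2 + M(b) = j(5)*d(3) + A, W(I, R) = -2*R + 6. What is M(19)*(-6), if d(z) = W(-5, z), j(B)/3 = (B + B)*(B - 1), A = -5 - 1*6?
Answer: 78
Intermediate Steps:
A = -11 (A = -5 - 6 = -11)
j(B) = 6*B*(-1 + B) (j(B) = 3*((B + B)*(B - 1)) = 3*((2*B)*(-1 + B)) = 3*(2*B*(-1 + B)) = 6*B*(-1 + B))
W(I, R) = 6 - 2*R
d(z) = 6 - 2*z
M(b) = -13 (M(b) = -2 + ((6*5*(-1 + 5))*(6 - 2*3) - 11) = -2 + ((6*5*4)*(6 - 6) - 11) = -2 + (120*0 - 11) = -2 + (0 - 11) = -2 - 11 = -13)
M(19)*(-6) = -13*(-6) = 78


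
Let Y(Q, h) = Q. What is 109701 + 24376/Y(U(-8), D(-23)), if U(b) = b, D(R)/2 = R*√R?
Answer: 106654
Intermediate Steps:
D(R) = 2*R^(3/2) (D(R) = 2*(R*√R) = 2*R^(3/2))
109701 + 24376/Y(U(-8), D(-23)) = 109701 + 24376/(-8) = 109701 + 24376*(-⅛) = 109701 - 3047 = 106654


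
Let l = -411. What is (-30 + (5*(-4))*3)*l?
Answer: 36990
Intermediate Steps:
(-30 + (5*(-4))*3)*l = (-30 + (5*(-4))*3)*(-411) = (-30 - 20*3)*(-411) = (-30 - 60)*(-411) = -90*(-411) = 36990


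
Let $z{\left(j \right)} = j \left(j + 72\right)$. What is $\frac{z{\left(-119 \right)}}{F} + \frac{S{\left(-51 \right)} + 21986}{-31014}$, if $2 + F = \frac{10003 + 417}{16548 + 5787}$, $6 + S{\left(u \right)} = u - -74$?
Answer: $- \frac{193750589146}{53111475} \approx -3648.0$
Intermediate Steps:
$S{\left(u \right)} = 68 + u$ ($S{\left(u \right)} = -6 + \left(u - -74\right) = -6 + \left(u + 74\right) = -6 + \left(74 + u\right) = 68 + u$)
$z{\left(j \right)} = j \left(72 + j\right)$
$F = - \frac{6850}{4467}$ ($F = -2 + \frac{10003 + 417}{16548 + 5787} = -2 + \frac{10420}{22335} = -2 + 10420 \cdot \frac{1}{22335} = -2 + \frac{2084}{4467} = - \frac{6850}{4467} \approx -1.5335$)
$\frac{z{\left(-119 \right)}}{F} + \frac{S{\left(-51 \right)} + 21986}{-31014} = \frac{\left(-119\right) \left(72 - 119\right)}{- \frac{6850}{4467}} + \frac{\left(68 - 51\right) + 21986}{-31014} = \left(-119\right) \left(-47\right) \left(- \frac{4467}{6850}\right) + \left(17 + 21986\right) \left(- \frac{1}{31014}\right) = 5593 \left(- \frac{4467}{6850}\right) + 22003 \left(- \frac{1}{31014}\right) = - \frac{24983931}{6850} - \frac{22003}{31014} = - \frac{193750589146}{53111475}$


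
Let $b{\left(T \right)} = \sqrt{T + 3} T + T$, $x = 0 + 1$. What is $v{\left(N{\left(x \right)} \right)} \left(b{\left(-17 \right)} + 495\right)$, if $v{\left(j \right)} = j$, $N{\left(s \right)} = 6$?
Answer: $2868 - 102 i \sqrt{14} \approx 2868.0 - 381.65 i$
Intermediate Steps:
$x = 1$
$b{\left(T \right)} = T + T \sqrt{3 + T}$ ($b{\left(T \right)} = \sqrt{3 + T} T + T = T \sqrt{3 + T} + T = T + T \sqrt{3 + T}$)
$v{\left(N{\left(x \right)} \right)} \left(b{\left(-17 \right)} + 495\right) = 6 \left(- 17 \left(1 + \sqrt{3 - 17}\right) + 495\right) = 6 \left(- 17 \left(1 + \sqrt{-14}\right) + 495\right) = 6 \left(- 17 \left(1 + i \sqrt{14}\right) + 495\right) = 6 \left(\left(-17 - 17 i \sqrt{14}\right) + 495\right) = 6 \left(478 - 17 i \sqrt{14}\right) = 2868 - 102 i \sqrt{14}$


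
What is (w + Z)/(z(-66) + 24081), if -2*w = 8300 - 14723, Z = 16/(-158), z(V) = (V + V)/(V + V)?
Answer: 507401/3804956 ≈ 0.13335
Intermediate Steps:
z(V) = 1 (z(V) = (2*V)/((2*V)) = (2*V)*(1/(2*V)) = 1)
Z = -8/79 (Z = -1/158*16 = -8/79 ≈ -0.10127)
w = 6423/2 (w = -(8300 - 14723)/2 = -½*(-6423) = 6423/2 ≈ 3211.5)
(w + Z)/(z(-66) + 24081) = (6423/2 - 8/79)/(1 + 24081) = (507401/158)/24082 = (507401/158)*(1/24082) = 507401/3804956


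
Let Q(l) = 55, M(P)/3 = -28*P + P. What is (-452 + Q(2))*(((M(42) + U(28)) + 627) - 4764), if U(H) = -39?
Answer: 3008466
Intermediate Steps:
M(P) = -81*P (M(P) = 3*(-28*P + P) = 3*(-27*P) = -81*P)
(-452 + Q(2))*(((M(42) + U(28)) + 627) - 4764) = (-452 + 55)*(((-81*42 - 39) + 627) - 4764) = -397*(((-3402 - 39) + 627) - 4764) = -397*((-3441 + 627) - 4764) = -397*(-2814 - 4764) = -397*(-7578) = 3008466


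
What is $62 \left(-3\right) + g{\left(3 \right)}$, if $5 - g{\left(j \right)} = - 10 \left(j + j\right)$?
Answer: $-121$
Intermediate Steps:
$g{\left(j \right)} = 5 + 20 j$ ($g{\left(j \right)} = 5 - - 10 \left(j + j\right) = 5 - - 10 \cdot 2 j = 5 - - 20 j = 5 + 20 j$)
$62 \left(-3\right) + g{\left(3 \right)} = 62 \left(-3\right) + \left(5 + 20 \cdot 3\right) = -186 + \left(5 + 60\right) = -186 + 65 = -121$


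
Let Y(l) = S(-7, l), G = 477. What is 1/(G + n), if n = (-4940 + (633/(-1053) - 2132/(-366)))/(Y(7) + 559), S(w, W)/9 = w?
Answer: 10619856/4960012823 ≈ 0.0021411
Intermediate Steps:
S(w, W) = 9*w
Y(l) = -63 (Y(l) = 9*(-7) = -63)
n = -105658489/10619856 (n = (-4940 + (633/(-1053) - 2132/(-366)))/(-63 + 559) = (-4940 + (633*(-1/1053) - 2132*(-1/366)))/496 = (-4940 + (-211/351 + 1066/183))*(1/496) = (-4940 + 111851/21411)*(1/496) = -105658489/21411*1/496 = -105658489/10619856 ≈ -9.9491)
1/(G + n) = 1/(477 - 105658489/10619856) = 1/(4960012823/10619856) = 10619856/4960012823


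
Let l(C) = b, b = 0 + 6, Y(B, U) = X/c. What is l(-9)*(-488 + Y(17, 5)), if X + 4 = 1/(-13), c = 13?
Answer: -495150/169 ≈ -2929.9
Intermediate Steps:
X = -53/13 (X = -4 + 1/(-13) = -4 - 1/13 = -53/13 ≈ -4.0769)
Y(B, U) = -53/169 (Y(B, U) = -53/13/13 = -53/13*1/13 = -53/169)
b = 6
l(C) = 6
l(-9)*(-488 + Y(17, 5)) = 6*(-488 - 53/169) = 6*(-82525/169) = -495150/169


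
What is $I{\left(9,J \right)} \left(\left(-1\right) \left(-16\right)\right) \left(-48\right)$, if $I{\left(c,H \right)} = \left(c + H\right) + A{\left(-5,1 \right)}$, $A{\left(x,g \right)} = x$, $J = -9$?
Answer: $3840$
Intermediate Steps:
$I{\left(c,H \right)} = -5 + H + c$ ($I{\left(c,H \right)} = \left(c + H\right) - 5 = \left(H + c\right) - 5 = -5 + H + c$)
$I{\left(9,J \right)} \left(\left(-1\right) \left(-16\right)\right) \left(-48\right) = \left(-5 - 9 + 9\right) \left(\left(-1\right) \left(-16\right)\right) \left(-48\right) = \left(-5\right) 16 \left(-48\right) = \left(-80\right) \left(-48\right) = 3840$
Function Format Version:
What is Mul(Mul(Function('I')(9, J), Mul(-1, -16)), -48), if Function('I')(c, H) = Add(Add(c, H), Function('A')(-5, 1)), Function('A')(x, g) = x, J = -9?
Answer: 3840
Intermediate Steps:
Function('I')(c, H) = Add(-5, H, c) (Function('I')(c, H) = Add(Add(c, H), -5) = Add(Add(H, c), -5) = Add(-5, H, c))
Mul(Mul(Function('I')(9, J), Mul(-1, -16)), -48) = Mul(Mul(Add(-5, -9, 9), Mul(-1, -16)), -48) = Mul(Mul(-5, 16), -48) = Mul(-80, -48) = 3840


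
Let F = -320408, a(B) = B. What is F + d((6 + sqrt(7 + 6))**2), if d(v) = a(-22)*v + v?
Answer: -321437 - 252*sqrt(13) ≈ -3.2235e+5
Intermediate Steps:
d(v) = -21*v (d(v) = -22*v + v = -21*v)
F + d((6 + sqrt(7 + 6))**2) = -320408 - 21*(6 + sqrt(7 + 6))**2 = -320408 - 21*(6 + sqrt(13))**2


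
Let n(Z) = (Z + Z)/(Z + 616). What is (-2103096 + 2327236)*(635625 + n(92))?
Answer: 25217021097940/177 ≈ 1.4247e+11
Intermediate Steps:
n(Z) = 2*Z/(616 + Z) (n(Z) = (2*Z)/(616 + Z) = 2*Z/(616 + Z))
(-2103096 + 2327236)*(635625 + n(92)) = (-2103096 + 2327236)*(635625 + 2*92/(616 + 92)) = 224140*(635625 + 2*92/708) = 224140*(635625 + 2*92*(1/708)) = 224140*(635625 + 46/177) = 224140*(112505671/177) = 25217021097940/177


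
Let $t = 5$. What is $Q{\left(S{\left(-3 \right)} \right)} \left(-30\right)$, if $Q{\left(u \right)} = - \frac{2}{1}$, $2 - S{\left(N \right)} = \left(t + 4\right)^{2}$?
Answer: $60$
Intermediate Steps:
$S{\left(N \right)} = -79$ ($S{\left(N \right)} = 2 - \left(5 + 4\right)^{2} = 2 - 9^{2} = 2 - 81 = -79$)
$Q{\left(u \right)} = -2$ ($Q{\left(u \right)} = \left(-2\right) 1 = -2$)
$Q{\left(S{\left(-3 \right)} \right)} \left(-30\right) = \left(-2\right) \left(-30\right) = 60$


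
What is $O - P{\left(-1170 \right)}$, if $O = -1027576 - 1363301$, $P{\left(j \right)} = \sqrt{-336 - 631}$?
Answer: $-2390877 - i \sqrt{967} \approx -2.3909 \cdot 10^{6} - 31.097 i$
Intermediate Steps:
$P{\left(j \right)} = i \sqrt{967}$ ($P{\left(j \right)} = \sqrt{-967} = i \sqrt{967}$)
$O = -2390877$
$O - P{\left(-1170 \right)} = -2390877 - i \sqrt{967}$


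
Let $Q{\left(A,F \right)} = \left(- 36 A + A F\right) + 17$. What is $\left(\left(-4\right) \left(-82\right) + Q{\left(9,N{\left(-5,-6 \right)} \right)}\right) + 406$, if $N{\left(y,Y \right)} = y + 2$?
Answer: $400$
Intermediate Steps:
$N{\left(y,Y \right)} = 2 + y$
$Q{\left(A,F \right)} = 17 - 36 A + A F$
$\left(\left(-4\right) \left(-82\right) + Q{\left(9,N{\left(-5,-6 \right)} \right)}\right) + 406 = \left(\left(-4\right) \left(-82\right) + \left(17 - 324 + 9 \left(2 - 5\right)\right)\right) + 406 = \left(328 + \left(17 - 324 + 9 \left(-3\right)\right)\right) + 406 = \left(328 - 334\right) + 406 = -6 + 406 = 400$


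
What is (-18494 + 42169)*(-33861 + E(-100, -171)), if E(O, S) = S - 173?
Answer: -809803375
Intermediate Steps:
E(O, S) = -173 + S
(-18494 + 42169)*(-33861 + E(-100, -171)) = (-18494 + 42169)*(-33861 + (-173 - 171)) = 23675*(-33861 - 344) = 23675*(-34205) = -809803375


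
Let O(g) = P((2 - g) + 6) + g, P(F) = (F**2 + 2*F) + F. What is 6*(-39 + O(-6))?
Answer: 1158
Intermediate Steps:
P(F) = F**2 + 3*F
O(g) = g + (8 - g)*(11 - g) (O(g) = ((2 - g) + 6)*(3 + ((2 - g) + 6)) + g = (8 - g)*(3 + (8 - g)) + g = (8 - g)*(11 - g) + g = g + (8 - g)*(11 - g))
6*(-39 + O(-6)) = 6*(-39 + (-6 + (-11 - 6)*(-8 - 6))) = 6*(-39 + (-6 - 17*(-14))) = 6*(-39 + (-6 + 238)) = 6*(-39 + 232) = 6*193 = 1158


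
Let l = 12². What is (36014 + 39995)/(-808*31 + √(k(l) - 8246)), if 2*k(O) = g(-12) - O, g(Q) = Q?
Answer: -475968358/156852657 - 76009*I*√2081/313705314 ≈ -3.0345 - 0.011053*I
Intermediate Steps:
l = 144
k(O) = -6 - O/2 (k(O) = (-12 - O)/2 = -6 - O/2)
(36014 + 39995)/(-808*31 + √(k(l) - 8246)) = (36014 + 39995)/(-808*31 + √((-6 - ½*144) - 8246)) = 76009/(-25048 + √((-6 - 72) - 8246)) = 76009/(-25048 + √(-78 - 8246)) = 76009/(-25048 + √(-8324)) = 76009/(-25048 + 2*I*√2081)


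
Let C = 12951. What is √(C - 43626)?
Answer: 5*I*√1227 ≈ 175.14*I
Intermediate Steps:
√(C - 43626) = √(12951 - 43626) = √(-30675) = 5*I*√1227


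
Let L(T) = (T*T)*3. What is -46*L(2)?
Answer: -552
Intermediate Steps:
L(T) = 3*T² (L(T) = T²*3 = 3*T²)
-46*L(2) = -138*2² = -138*4 = -46*12 = -552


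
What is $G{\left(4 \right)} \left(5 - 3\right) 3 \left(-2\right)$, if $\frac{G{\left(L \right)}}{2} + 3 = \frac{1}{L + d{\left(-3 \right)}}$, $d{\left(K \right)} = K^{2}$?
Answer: $\frac{912}{13} \approx 70.154$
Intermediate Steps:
$G{\left(L \right)} = -6 + \frac{2}{9 + L}$ ($G{\left(L \right)} = -6 + \frac{2}{L + \left(-3\right)^{2}} = -6 + \frac{2}{L + 9} = -6 + \frac{2}{9 + L}$)
$G{\left(4 \right)} \left(5 - 3\right) 3 \left(-2\right) = \frac{2 \left(-26 - 12\right)}{9 + 4} \left(5 - 3\right) 3 \left(-2\right) = \frac{2 \left(-26 - 12\right)}{13} \cdot 2 \cdot 3 \left(-2\right) = 2 \cdot \frac{1}{13} \left(-38\right) 6 \left(-2\right) = \left(- \frac{76}{13}\right) 6 \left(-2\right) = \left(- \frac{456}{13}\right) \left(-2\right) = \frac{912}{13}$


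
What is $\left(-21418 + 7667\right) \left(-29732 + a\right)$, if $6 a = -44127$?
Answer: $\frac{1019952923}{2} \approx 5.0998 \cdot 10^{8}$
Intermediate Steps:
$a = - \frac{14709}{2}$ ($a = \frac{1}{6} \left(-44127\right) = - \frac{14709}{2} \approx -7354.5$)
$\left(-21418 + 7667\right) \left(-29732 + a\right) = \left(-21418 + 7667\right) \left(-29732 - \frac{14709}{2}\right) = \left(-13751\right) \left(- \frac{74173}{2}\right) = \frac{1019952923}{2}$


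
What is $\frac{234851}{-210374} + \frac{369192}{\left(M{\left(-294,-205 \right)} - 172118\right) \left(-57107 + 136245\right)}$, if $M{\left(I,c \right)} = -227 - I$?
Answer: $- \frac{1598877673647073}{1432202213361106} \approx -1.1164$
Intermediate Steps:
$\frac{234851}{-210374} + \frac{369192}{\left(M{\left(-294,-205 \right)} - 172118\right) \left(-57107 + 136245\right)} = \frac{234851}{-210374} + \frac{369192}{\left(\left(-227 - -294\right) - 172118\right) \left(-57107 + 136245\right)} = 234851 \left(- \frac{1}{210374}\right) + \frac{369192}{\left(\left(-227 + 294\right) - 172118\right) 79138} = - \frac{234851}{210374} + \frac{369192}{\left(67 - 172118\right) 79138} = - \frac{234851}{210374} + \frac{369192}{\left(-172051\right) 79138} = - \frac{234851}{210374} + \frac{369192}{-13615772038} = - \frac{234851}{210374} + 369192 \left(- \frac{1}{13615772038}\right) = - \frac{234851}{210374} - \frac{184596}{6807886019} = - \frac{1598877673647073}{1432202213361106}$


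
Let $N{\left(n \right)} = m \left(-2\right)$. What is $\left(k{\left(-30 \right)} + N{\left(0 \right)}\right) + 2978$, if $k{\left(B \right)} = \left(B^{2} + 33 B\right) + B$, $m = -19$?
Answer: $2896$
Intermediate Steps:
$k{\left(B \right)} = B^{2} + 34 B$
$N{\left(n \right)} = 38$ ($N{\left(n \right)} = \left(-19\right) \left(-2\right) = 38$)
$\left(k{\left(-30 \right)} + N{\left(0 \right)}\right) + 2978 = \left(- 30 \left(34 - 30\right) + 38\right) + 2978 = \left(\left(-30\right) 4 + 38\right) + 2978 = \left(-120 + 38\right) + 2978 = -82 + 2978 = 2896$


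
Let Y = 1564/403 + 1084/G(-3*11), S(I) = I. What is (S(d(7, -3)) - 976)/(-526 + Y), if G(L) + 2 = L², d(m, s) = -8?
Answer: 215526012/114141583 ≈ 1.8882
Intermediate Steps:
G(L) = -2 + L²
Y = 2136920/438061 (Y = 1564/403 + 1084/(-2 + (-3*11)²) = 1564*(1/403) + 1084/(-2 + (-33)²) = 1564/403 + 1084/(-2 + 1089) = 1564/403 + 1084/1087 = 2136920/438061 ≈ 4.8781)
(S(d(7, -3)) - 976)/(-526 + Y) = (-8 - 976)/(-526 + 2136920/438061) = -984/(-228283166/438061) = -984*(-438061/228283166) = 215526012/114141583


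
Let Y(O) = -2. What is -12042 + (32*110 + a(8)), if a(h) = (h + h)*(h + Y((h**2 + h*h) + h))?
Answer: -8426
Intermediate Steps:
a(h) = 2*h*(-2 + h) (a(h) = (h + h)*(h - 2) = (2*h)*(-2 + h) = 2*h*(-2 + h))
-12042 + (32*110 + a(8)) = -12042 + (32*110 + 2*8*(-2 + 8)) = -12042 + (3520 + 2*8*6) = -12042 + (3520 + 96) = -12042 + 3616 = -8426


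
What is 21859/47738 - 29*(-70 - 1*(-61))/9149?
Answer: 212447609/436754962 ≈ 0.48642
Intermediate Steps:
21859/47738 - 29*(-70 - 1*(-61))/9149 = 21859*(1/47738) - 29*(-70 + 61)*(1/9149) = 21859/47738 - 29*(-9)*(1/9149) = 21859/47738 + 261*(1/9149) = 21859/47738 + 261/9149 = 212447609/436754962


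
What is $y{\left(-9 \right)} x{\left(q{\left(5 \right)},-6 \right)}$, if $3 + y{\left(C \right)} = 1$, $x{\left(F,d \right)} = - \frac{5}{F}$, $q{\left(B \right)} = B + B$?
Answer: $1$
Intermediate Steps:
$q{\left(B \right)} = 2 B$
$y{\left(C \right)} = -2$ ($y{\left(C \right)} = -3 + 1 = -2$)
$y{\left(-9 \right)} x{\left(q{\left(5 \right)},-6 \right)} = - 2 \left(- \frac{5}{2 \cdot 5}\right) = - 2 \left(- \frac{5}{10}\right) = - 2 \left(\left(-5\right) \frac{1}{10}\right) = \left(-2\right) \left(- \frac{1}{2}\right) = 1$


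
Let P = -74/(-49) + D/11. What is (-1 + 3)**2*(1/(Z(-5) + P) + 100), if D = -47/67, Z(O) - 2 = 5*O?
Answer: 77800287/194591 ≈ 399.81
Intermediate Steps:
Z(O) = 2 + 5*O
D = -47/67 (D = -47*1/67 = -47/67 ≈ -0.70149)
P = 52235/36113 (P = -74/(-49) - 47/67/11 = -74*(-1/49) - 47/67*1/11 = 74/49 - 47/737 = 52235/36113 ≈ 1.4464)
(-1 + 3)**2*(1/(Z(-5) + P) + 100) = (-1 + 3)**2*(1/((2 + 5*(-5)) + 52235/36113) + 100) = 2**2*(1/((2 - 25) + 52235/36113) + 100) = 4*(1/(-23 + 52235/36113) + 100) = 4*(1/(-778364/36113) + 100) = 4*(-36113/778364 + 100) = 4*(77800287/778364) = 77800287/194591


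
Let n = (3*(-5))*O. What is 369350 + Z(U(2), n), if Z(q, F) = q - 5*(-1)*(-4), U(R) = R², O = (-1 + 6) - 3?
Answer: 369334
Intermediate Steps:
O = 2 (O = 5 - 3 = 2)
n = -30 (n = (3*(-5))*2 = -15*2 = -30)
Z(q, F) = -20 + q (Z(q, F) = q + 5*(-4) = q - 20 = -20 + q)
369350 + Z(U(2), n) = 369350 + (-20 + 2²) = 369350 + (-20 + 4) = 369350 - 16 = 369334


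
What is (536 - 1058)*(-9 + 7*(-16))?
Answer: 63162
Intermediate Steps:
(536 - 1058)*(-9 + 7*(-16)) = -522*(-9 - 112) = -522*(-121) = 63162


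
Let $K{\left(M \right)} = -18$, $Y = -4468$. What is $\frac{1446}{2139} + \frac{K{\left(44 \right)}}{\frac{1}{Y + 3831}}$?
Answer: $\frac{8175740}{713} \approx 11467.0$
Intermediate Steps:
$\frac{1446}{2139} + \frac{K{\left(44 \right)}}{\frac{1}{Y + 3831}} = \frac{1446}{2139} - \frac{18}{\frac{1}{-4468 + 3831}} = 1446 \cdot \frac{1}{2139} - \frac{18}{\frac{1}{-637}} = \frac{482}{713} - \frac{18}{- \frac{1}{637}} = \frac{482}{713} - -11466 = \frac{482}{713} + 11466 = \frac{8175740}{713}$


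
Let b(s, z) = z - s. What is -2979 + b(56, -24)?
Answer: -3059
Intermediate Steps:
-2979 + b(56, -24) = -2979 + (-24 - 1*56) = -2979 + (-24 - 56) = -2979 - 80 = -3059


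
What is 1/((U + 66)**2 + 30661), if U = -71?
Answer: 1/30686 ≈ 3.2588e-5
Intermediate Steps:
1/((U + 66)**2 + 30661) = 1/((-71 + 66)**2 + 30661) = 1/((-5)**2 + 30661) = 1/(25 + 30661) = 1/30686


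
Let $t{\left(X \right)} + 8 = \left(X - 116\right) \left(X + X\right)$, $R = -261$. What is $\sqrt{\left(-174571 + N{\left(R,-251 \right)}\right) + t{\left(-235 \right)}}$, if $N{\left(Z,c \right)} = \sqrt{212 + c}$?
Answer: $\sqrt{-9609 + i \sqrt{39}} \approx 0.0319 + 98.026 i$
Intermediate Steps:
$t{\left(X \right)} = -8 + 2 X \left(-116 + X\right)$ ($t{\left(X \right)} = -8 + \left(X - 116\right) \left(X + X\right) = -8 + \left(-116 + X\right) 2 X = -8 + 2 X \left(-116 + X\right)$)
$\sqrt{\left(-174571 + N{\left(R,-251 \right)}\right) + t{\left(-235 \right)}} = \sqrt{\left(-174571 + \sqrt{212 - 251}\right) - \left(-54512 - 110450\right)} = \sqrt{\left(-174571 + \sqrt{-39}\right) + \left(-8 + 54520 + 2 \cdot 55225\right)} = \sqrt{\left(-174571 + i \sqrt{39}\right) + \left(-8 + 54520 + 110450\right)} = \sqrt{\left(-174571 + i \sqrt{39}\right) + 164962} = \sqrt{-9609 + i \sqrt{39}}$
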